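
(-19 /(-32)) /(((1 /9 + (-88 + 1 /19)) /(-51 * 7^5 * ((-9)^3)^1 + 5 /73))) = -74102093958213 /17543360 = -4223939.65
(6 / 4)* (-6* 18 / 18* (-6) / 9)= 6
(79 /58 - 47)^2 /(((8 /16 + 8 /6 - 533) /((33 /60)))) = -231218097 /107210680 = -2.16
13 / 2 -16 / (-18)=133 / 18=7.39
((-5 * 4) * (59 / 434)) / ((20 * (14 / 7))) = -0.07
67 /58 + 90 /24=569 /116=4.91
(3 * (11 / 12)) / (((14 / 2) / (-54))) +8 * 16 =1495 / 14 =106.79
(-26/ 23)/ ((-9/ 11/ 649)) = 185614/ 207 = 896.69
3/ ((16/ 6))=1.12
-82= -82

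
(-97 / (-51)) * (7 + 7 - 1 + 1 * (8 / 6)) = 4171 / 153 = 27.26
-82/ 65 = -1.26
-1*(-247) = 247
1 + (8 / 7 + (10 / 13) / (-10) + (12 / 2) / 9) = 746 / 273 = 2.73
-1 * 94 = -94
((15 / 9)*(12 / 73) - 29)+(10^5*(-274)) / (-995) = 399622697 / 14527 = 27508.96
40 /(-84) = -10 /21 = -0.48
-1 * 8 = -8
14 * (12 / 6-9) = -98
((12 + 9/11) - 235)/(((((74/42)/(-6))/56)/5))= 86224320/407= 211853.37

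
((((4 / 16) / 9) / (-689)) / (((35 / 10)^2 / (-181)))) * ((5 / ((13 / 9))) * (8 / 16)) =905 / 877786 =0.00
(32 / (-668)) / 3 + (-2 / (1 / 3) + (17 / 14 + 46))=288965 / 7014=41.20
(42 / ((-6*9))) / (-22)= 7 / 198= 0.04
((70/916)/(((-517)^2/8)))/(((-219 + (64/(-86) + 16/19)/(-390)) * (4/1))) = -0.00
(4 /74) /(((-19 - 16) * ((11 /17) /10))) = -68 /2849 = -0.02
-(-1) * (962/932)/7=481/3262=0.15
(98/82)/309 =49/12669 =0.00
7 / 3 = 2.33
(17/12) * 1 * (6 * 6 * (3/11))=13.91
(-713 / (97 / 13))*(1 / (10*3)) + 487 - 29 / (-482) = 169673168 / 350655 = 483.87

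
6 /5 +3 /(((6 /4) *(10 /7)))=2.60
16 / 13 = 1.23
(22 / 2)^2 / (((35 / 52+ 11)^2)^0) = 121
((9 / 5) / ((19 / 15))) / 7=27 / 133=0.20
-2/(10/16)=-16/5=-3.20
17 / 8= 2.12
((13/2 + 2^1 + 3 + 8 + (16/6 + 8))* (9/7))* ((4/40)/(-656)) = -0.01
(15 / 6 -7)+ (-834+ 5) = -1667 / 2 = -833.50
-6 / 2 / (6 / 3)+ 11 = 19 / 2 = 9.50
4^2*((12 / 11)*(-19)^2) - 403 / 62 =138481 / 22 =6294.59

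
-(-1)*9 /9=1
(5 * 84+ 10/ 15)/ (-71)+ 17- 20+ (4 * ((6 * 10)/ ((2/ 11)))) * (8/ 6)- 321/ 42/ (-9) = 15672715/ 8946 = 1751.92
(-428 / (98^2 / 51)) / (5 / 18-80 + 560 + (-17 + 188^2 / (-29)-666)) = 2848554 / 1781573213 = 0.00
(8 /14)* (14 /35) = 0.23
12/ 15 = 0.80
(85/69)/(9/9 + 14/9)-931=-492244/529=-930.52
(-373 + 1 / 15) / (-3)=5594 / 45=124.31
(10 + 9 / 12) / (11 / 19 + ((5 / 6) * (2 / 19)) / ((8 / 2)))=17.89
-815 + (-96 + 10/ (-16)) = -7293/ 8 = -911.62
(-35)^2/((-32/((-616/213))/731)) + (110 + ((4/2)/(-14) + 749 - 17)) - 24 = 487538725/5964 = 81746.94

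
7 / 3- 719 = -2150 / 3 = -716.67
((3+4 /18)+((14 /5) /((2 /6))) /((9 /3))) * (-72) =-2168 /5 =-433.60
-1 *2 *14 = -28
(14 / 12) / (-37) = -7 / 222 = -0.03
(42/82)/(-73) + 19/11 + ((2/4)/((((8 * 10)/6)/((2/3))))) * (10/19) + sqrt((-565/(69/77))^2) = 109155219611/172648212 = 632.24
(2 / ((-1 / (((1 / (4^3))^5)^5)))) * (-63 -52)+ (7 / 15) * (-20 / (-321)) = 19981467697883438334816003572292931909358563481 / 687219764037919682729564694289931908168292499456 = 0.03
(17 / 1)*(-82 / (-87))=1394 / 87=16.02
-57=-57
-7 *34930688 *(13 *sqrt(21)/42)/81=-227049472 *sqrt(21)/243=-4281775.28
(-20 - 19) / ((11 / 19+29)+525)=-0.07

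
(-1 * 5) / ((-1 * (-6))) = -5 / 6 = -0.83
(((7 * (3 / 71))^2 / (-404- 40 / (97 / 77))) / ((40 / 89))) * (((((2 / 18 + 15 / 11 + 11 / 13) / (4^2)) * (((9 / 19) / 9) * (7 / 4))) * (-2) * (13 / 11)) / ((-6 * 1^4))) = -8844862453 / 3762084859484160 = -0.00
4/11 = 0.36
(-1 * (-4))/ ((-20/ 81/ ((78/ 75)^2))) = -54756/ 3125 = -17.52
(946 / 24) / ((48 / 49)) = 40.24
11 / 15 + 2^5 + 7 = 596 / 15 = 39.73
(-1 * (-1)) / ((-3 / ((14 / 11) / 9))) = -14 / 297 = -0.05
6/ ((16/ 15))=45/ 8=5.62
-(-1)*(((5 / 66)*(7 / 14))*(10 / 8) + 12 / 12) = 553 / 528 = 1.05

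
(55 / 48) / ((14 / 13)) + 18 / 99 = 9209 / 7392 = 1.25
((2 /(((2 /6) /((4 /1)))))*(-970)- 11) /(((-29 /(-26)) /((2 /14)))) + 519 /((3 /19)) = 61695 /203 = 303.92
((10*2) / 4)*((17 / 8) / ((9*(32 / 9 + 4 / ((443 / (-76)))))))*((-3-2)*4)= -37655 / 4576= -8.23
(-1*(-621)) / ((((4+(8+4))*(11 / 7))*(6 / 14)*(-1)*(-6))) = 3381 / 352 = 9.61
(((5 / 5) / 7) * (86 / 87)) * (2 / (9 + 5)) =86 / 4263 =0.02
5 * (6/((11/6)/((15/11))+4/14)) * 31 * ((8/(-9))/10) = -52080/1027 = -50.71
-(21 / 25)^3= -9261 / 15625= -0.59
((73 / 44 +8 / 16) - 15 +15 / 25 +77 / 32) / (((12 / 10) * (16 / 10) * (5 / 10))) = -86545 / 8448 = -10.24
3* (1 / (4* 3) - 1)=-11 / 4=-2.75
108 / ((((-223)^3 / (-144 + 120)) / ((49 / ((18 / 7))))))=49392 / 11089567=0.00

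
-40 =-40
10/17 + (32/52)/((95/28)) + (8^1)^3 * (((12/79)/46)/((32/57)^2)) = 233997351/38147915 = 6.13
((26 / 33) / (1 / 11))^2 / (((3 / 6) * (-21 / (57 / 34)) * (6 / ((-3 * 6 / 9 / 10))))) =6422 / 16065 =0.40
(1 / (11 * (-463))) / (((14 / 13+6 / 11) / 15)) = -195 / 107416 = -0.00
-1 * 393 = -393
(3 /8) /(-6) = -1 /16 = -0.06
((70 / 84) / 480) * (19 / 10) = 19 / 5760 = 0.00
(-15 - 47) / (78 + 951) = -62 / 1029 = -0.06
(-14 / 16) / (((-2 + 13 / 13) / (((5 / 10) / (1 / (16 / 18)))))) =7 / 18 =0.39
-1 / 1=-1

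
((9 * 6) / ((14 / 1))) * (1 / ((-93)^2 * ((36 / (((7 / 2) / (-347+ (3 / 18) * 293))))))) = -1 / 6876916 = -0.00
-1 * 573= -573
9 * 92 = 828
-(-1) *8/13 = 8/13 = 0.62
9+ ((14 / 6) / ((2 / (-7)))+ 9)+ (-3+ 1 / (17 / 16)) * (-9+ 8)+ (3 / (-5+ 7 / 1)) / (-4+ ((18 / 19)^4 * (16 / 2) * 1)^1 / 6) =442597195 / 38894232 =11.38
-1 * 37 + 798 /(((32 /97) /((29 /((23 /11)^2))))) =135495659 /8464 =16008.47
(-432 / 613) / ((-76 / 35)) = 3780 / 11647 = 0.32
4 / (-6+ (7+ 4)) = 4 / 5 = 0.80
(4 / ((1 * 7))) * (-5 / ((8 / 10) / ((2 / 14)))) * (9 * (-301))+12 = 9759 / 7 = 1394.14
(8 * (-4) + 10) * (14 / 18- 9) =1628 / 9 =180.89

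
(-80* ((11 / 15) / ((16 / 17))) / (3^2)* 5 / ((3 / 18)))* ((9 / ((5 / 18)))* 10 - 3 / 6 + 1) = -606815 / 9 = -67423.89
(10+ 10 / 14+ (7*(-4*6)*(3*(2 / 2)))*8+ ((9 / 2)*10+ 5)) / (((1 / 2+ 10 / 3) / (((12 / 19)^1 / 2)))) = -1000764 / 3059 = -327.15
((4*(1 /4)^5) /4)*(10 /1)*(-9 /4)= -45 /2048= -0.02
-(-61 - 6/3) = 63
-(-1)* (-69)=-69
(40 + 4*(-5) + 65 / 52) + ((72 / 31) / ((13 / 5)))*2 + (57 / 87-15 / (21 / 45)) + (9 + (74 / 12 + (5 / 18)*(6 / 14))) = 2236537 / 327236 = 6.83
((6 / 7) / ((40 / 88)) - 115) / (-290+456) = -3959 / 5810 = -0.68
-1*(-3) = 3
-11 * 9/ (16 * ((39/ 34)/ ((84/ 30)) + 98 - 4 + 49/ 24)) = -35343/ 550930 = -0.06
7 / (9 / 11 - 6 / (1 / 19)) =-77 / 1245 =-0.06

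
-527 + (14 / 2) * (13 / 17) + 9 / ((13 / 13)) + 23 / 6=-51899 / 102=-508.81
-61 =-61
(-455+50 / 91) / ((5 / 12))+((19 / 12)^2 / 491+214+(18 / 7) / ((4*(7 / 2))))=-39475863659 / 45038448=-876.49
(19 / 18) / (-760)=-1 / 720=-0.00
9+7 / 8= 79 / 8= 9.88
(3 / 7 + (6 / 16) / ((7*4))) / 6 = 33 / 448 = 0.07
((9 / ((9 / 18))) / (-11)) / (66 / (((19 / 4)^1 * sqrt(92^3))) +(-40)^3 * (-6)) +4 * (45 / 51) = 3.53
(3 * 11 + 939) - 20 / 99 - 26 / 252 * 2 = 673313 / 693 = 971.59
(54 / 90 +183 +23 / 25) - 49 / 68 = 312459 / 1700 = 183.80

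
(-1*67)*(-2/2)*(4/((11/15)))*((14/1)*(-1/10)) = -5628/11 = -511.64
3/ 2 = 1.50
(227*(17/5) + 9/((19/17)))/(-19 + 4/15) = -222258/5339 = -41.63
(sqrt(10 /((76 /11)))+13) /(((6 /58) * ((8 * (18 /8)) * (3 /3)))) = 29 * sqrt(2090) /2052+377 /54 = 7.63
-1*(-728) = 728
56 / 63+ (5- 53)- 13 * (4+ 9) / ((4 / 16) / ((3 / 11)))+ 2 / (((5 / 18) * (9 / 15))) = -21728 / 99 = -219.47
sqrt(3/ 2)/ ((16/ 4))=sqrt(6)/ 8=0.31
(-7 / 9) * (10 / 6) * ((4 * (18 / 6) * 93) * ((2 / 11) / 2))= -4340 / 33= -131.52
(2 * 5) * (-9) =-90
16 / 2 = 8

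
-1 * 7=-7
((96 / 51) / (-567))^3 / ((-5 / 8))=262144 / 4477812920595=0.00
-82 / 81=-1.01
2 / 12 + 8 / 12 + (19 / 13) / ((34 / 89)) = 3089 / 663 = 4.66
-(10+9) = -19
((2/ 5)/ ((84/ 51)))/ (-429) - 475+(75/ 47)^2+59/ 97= -3036148324211/ 6434618190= -471.85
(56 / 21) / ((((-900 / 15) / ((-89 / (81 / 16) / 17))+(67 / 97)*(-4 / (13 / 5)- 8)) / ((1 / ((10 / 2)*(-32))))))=-112229 / 346324605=-0.00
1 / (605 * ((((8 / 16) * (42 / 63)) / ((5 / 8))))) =3 / 968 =0.00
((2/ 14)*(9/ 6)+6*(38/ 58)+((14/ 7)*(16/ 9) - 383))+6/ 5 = -6834791/ 18270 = -374.10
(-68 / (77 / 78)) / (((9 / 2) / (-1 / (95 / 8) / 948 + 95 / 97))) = -1080364688 / 72070515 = -14.99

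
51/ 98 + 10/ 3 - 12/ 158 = 87743/ 23226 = 3.78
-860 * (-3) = 2580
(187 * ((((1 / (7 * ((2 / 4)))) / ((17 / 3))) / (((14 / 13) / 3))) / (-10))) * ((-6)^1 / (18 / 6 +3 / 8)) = 1144 / 245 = 4.67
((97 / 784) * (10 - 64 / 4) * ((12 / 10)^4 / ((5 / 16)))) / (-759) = 251424 / 38740625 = 0.01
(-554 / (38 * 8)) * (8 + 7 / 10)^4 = -15869263797 / 1520000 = -10440.31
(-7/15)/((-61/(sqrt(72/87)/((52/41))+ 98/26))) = 287 *sqrt(174)/689910+ 343/11895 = 0.03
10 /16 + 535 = 4285 /8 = 535.62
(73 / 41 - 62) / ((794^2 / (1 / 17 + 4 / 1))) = -170361 / 439413892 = -0.00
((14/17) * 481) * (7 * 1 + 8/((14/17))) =112554/17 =6620.82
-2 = -2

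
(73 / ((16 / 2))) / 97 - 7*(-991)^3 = 5286652016145 / 776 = 6812695897.09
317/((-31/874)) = -277058/31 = -8937.35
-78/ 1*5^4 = -48750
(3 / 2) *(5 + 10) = 45 / 2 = 22.50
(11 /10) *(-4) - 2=-32 /5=-6.40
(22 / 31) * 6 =132 / 31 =4.26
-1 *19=-19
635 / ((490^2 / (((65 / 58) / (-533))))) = -127 / 22838312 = -0.00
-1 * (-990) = 990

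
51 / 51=1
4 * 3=12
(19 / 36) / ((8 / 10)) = 95 / 144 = 0.66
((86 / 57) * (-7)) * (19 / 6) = -301 / 9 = -33.44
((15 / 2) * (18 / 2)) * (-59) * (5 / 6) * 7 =-92925 / 4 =-23231.25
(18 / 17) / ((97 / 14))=252 / 1649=0.15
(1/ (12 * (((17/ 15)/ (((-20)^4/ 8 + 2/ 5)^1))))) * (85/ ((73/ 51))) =12750255/ 146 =87330.51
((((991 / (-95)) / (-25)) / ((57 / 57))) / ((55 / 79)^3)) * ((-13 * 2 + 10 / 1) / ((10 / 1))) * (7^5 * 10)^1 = -131390846635888 / 395140625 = -332516.67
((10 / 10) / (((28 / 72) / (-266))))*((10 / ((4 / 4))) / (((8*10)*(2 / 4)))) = -171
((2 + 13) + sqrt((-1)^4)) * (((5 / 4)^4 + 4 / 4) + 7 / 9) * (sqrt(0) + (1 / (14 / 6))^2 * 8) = 9721 / 98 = 99.19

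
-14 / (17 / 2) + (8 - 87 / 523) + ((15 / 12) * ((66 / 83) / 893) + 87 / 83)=9536799567 / 1317984058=7.24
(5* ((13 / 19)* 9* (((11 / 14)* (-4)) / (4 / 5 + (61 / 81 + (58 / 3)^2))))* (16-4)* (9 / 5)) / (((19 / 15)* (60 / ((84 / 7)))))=-2361960 / 2686201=-0.88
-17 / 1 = -17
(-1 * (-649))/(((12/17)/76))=209627/3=69875.67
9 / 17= 0.53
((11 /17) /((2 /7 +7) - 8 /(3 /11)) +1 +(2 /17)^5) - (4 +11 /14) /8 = 27423524675 /73628104592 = 0.37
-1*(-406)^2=-164836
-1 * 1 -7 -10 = -18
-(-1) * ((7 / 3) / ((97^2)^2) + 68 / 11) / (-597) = -18059973401 / 1744115364981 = -0.01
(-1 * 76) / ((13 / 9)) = -684 / 13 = -52.62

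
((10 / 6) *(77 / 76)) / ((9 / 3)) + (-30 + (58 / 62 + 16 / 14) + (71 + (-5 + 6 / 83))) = 476931839 / 12319524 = 38.71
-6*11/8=-33/4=-8.25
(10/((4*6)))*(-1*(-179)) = 895/12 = 74.58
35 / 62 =0.56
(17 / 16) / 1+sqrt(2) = 17 / 16+sqrt(2) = 2.48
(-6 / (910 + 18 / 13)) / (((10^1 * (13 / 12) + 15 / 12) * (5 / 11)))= -1287 / 1073725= -0.00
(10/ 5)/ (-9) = -2/ 9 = -0.22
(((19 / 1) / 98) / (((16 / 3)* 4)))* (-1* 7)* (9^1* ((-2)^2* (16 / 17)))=-513 / 238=-2.16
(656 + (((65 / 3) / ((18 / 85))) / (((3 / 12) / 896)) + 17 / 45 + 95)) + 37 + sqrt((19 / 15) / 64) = sqrt(285) / 120 + 49610431 / 135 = 367484.81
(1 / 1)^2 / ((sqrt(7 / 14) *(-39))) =-0.04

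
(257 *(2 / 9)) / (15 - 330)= -0.18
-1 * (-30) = 30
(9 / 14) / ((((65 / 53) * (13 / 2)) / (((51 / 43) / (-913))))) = -0.00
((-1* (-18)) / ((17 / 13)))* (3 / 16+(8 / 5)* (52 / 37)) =843687 / 25160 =33.53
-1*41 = -41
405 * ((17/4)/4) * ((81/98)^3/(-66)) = -1219657095/331299584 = -3.68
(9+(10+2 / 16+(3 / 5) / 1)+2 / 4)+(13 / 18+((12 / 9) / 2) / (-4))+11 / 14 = 54347 / 2520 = 21.57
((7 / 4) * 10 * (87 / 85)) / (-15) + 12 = 1837 / 170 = 10.81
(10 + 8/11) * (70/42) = 590/33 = 17.88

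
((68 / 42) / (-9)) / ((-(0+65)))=34 / 12285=0.00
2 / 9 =0.22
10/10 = 1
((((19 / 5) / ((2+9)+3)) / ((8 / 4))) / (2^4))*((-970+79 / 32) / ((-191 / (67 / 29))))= 0.10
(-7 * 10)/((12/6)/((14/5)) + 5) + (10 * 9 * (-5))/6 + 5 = -82.25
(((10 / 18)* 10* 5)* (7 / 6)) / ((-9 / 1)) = -875 / 243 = -3.60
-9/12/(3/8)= -2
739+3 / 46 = 33997 / 46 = 739.07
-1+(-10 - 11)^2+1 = 441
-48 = -48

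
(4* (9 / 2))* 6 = 108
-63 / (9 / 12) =-84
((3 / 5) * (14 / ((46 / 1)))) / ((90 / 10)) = 7 / 345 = 0.02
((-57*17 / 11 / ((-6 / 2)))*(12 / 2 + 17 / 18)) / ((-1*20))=-8075 / 792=-10.20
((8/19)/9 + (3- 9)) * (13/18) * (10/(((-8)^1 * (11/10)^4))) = 82712500/22532499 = 3.67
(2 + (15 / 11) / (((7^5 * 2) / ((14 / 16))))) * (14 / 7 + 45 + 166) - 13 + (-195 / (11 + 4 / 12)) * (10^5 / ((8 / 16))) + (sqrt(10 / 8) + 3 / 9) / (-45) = -3336893427528307 / 969811920 - sqrt(5) / 90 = -3440763.50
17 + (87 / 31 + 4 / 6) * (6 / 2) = 850 / 31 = 27.42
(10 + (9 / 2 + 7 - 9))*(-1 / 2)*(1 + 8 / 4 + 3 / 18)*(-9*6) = 4275 / 4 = 1068.75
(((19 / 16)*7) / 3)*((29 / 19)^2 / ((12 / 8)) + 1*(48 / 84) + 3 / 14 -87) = -1283633 / 5472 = -234.58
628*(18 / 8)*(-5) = -7065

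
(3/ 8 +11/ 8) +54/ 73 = 727/ 292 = 2.49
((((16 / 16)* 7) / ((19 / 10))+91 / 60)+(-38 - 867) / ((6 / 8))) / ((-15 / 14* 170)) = 3195899 / 484500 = 6.60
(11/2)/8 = 11/16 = 0.69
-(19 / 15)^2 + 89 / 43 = 4502 / 9675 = 0.47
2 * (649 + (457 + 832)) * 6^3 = 837216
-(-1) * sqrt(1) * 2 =2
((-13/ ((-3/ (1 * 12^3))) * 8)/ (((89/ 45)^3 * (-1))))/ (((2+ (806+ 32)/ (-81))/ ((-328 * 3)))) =-8367007104000/ 9164597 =-912970.54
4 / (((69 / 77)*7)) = 44 / 69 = 0.64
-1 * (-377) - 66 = 311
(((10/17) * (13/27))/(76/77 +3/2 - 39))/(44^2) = -455/113562108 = -0.00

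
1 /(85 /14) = 14 /85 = 0.16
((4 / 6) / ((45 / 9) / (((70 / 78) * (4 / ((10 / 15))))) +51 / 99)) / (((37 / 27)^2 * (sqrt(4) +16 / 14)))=71442 / 913123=0.08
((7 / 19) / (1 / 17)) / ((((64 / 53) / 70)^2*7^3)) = 1193825 / 19456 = 61.36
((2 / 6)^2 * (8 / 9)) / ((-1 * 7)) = -8 / 567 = -0.01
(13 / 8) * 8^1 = 13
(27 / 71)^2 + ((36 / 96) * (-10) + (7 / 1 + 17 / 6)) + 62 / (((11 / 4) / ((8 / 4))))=34148183 / 665412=51.32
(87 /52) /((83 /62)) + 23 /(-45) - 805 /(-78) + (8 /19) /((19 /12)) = 15270026 /1348335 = 11.33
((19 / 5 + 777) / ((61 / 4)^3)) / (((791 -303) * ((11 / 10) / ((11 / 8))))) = 128 / 226981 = 0.00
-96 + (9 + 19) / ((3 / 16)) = 160 / 3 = 53.33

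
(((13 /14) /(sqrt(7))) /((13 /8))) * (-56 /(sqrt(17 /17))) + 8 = 8-32 * sqrt(7) /7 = -4.09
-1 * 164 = -164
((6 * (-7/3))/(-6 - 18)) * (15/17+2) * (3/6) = 343/408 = 0.84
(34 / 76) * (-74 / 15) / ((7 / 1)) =-629 / 1995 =-0.32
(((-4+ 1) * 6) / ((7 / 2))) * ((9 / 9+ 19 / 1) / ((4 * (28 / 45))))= -2025 / 49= -41.33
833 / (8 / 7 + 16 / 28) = 5831 / 12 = 485.92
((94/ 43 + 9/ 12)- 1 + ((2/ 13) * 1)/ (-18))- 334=-6682627/ 20124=-332.07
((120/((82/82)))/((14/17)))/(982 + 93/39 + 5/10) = 26520/179249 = 0.15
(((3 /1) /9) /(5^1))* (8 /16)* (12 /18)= 0.02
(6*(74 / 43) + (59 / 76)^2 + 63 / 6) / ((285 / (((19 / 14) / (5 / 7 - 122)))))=-5322091 / 6325932960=-0.00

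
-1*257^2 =-66049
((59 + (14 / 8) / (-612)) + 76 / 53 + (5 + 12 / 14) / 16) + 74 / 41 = 145692692 / 2327283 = 62.60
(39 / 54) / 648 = 13 / 11664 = 0.00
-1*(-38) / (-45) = -38 / 45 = -0.84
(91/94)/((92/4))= 91/2162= 0.04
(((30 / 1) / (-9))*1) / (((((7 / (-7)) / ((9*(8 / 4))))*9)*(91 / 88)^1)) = 1760 / 273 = 6.45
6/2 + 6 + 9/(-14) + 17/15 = 1993/210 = 9.49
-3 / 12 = -1 / 4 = -0.25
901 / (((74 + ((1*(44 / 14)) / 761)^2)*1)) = 25567613029 / 2099893230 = 12.18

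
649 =649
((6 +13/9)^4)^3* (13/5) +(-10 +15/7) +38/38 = 744627420253806911399611/9885033776835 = 75328768425.54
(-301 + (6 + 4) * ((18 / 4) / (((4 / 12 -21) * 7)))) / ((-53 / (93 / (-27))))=-130769 / 6678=-19.58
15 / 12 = 5 / 4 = 1.25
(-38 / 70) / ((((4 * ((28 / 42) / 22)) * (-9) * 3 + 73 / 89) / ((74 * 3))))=4129422 / 84035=49.14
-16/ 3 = -5.33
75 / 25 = 3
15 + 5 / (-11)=160 / 11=14.55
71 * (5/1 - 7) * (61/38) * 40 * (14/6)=-1212680/57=-21275.09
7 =7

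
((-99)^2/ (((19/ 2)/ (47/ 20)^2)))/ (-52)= -21650409/ 197600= -109.57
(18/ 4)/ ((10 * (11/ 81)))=729/ 220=3.31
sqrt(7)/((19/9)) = 9 * sqrt(7)/19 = 1.25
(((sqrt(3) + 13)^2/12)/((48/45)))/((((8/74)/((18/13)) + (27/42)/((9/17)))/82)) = 1075.83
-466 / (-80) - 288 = -11287 / 40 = -282.18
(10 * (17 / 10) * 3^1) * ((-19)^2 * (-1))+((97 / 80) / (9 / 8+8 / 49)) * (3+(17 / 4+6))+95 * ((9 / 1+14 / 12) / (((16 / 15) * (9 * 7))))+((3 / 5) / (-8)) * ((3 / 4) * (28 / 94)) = -4398391447169 / 239248800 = -18384.17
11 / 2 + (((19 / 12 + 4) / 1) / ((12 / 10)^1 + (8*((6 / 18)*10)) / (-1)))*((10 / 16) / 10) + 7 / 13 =1914813 / 317824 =6.02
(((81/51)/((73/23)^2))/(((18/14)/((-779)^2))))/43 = 6741396669/3895499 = 1730.56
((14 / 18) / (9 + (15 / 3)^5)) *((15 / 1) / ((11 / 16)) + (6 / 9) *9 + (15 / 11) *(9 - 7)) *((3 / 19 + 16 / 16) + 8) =22736 / 327503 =0.07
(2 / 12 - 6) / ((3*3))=-35 / 54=-0.65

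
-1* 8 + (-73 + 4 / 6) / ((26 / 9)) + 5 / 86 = -18436 / 559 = -32.98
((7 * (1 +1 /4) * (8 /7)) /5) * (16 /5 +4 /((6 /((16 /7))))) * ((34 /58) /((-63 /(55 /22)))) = -8432 /38367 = -0.22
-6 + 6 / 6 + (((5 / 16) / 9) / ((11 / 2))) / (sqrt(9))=-11875 / 2376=-5.00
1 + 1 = 2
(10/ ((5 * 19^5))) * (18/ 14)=18/ 17332693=0.00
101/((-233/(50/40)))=-505/932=-0.54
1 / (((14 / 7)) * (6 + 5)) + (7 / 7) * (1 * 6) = 133 / 22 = 6.05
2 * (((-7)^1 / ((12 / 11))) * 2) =-77 / 3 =-25.67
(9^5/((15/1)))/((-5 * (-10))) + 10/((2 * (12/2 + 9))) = 59299/750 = 79.07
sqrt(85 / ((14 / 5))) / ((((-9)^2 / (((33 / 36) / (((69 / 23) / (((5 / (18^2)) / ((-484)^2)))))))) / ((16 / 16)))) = 25 * sqrt(238) / 281681680896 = 0.00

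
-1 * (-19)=19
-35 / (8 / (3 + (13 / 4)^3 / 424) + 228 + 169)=-2926175 / 33408273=-0.09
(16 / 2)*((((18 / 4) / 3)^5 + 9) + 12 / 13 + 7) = 10199 / 52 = 196.13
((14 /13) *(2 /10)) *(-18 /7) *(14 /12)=-42 /65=-0.65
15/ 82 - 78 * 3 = -19173/ 82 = -233.82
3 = 3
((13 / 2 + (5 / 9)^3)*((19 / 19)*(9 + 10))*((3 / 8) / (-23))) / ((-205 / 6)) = 184813 / 3055320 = 0.06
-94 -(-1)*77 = -17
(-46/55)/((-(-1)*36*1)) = -23/990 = -0.02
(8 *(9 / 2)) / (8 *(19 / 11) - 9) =396 / 53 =7.47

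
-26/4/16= -13/32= -0.41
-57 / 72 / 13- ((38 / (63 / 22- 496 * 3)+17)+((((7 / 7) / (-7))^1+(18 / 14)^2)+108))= -7023343891 / 55500536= -126.55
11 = 11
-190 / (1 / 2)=-380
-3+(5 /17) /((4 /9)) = -159 /68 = -2.34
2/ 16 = 1/ 8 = 0.12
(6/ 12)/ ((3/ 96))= 16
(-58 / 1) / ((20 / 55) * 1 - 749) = 638 / 8235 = 0.08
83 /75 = 1.11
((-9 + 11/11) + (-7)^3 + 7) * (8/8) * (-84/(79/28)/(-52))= -202272/1027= -196.95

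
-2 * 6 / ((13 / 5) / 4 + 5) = -240 / 113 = -2.12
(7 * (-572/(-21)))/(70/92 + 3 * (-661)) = -0.10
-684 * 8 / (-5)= 5472 / 5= 1094.40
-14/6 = -7/3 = -2.33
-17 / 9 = -1.89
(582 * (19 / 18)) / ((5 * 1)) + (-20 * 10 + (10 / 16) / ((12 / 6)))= -76.82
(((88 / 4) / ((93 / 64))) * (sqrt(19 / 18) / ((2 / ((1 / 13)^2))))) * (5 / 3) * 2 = 3520 * sqrt(38) / 141453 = 0.15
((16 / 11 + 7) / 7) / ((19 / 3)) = 279 / 1463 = 0.19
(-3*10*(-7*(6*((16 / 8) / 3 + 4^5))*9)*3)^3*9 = 381235436787591497664000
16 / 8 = 2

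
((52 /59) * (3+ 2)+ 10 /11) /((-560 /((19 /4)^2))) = -124545 /581504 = -0.21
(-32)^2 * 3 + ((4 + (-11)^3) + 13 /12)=20953 /12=1746.08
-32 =-32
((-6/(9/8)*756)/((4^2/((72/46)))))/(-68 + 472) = -2268/2323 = -0.98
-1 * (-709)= 709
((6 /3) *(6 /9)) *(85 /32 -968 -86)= -33643 /24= -1401.79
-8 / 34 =-4 / 17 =-0.24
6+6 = 12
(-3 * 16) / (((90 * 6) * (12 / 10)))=-2 / 27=-0.07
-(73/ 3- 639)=1844/ 3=614.67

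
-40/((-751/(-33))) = -1320/751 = -1.76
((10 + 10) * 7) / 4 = 35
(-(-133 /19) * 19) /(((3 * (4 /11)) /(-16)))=-5852 /3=-1950.67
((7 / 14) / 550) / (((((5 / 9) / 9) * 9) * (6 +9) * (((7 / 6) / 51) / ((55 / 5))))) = 459 / 8750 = 0.05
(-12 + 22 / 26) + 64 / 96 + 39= 1112 / 39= 28.51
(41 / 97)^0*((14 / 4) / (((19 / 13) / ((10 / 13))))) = 35 / 19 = 1.84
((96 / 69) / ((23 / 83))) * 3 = 7968 / 529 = 15.06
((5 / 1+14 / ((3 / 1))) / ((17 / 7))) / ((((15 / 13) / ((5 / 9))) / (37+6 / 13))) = 98861 / 1377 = 71.79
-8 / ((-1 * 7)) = 1.14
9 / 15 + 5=28 / 5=5.60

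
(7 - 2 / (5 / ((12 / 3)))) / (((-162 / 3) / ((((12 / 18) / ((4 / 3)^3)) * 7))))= -63 / 320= -0.20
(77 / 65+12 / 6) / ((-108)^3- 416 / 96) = -621 / 245644685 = -0.00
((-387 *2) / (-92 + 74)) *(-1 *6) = -258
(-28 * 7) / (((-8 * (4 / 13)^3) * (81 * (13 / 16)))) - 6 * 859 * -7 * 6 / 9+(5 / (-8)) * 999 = 7594691 / 324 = 23440.40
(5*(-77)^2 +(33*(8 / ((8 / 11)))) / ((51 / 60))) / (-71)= -511225 / 1207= -423.55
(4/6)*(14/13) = 28/39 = 0.72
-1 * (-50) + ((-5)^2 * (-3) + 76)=51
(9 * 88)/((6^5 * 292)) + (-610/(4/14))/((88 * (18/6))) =-2805269/346896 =-8.09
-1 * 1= -1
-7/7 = -1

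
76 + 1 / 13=76.08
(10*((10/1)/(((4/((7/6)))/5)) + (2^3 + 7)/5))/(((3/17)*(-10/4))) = -3587/9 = -398.56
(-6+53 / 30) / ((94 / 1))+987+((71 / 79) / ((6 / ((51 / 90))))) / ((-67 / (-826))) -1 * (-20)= 45137072981 / 44778780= 1008.00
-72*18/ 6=-216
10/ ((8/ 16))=20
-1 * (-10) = 10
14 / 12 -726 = -4349 / 6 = -724.83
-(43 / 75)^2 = -1849 / 5625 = -0.33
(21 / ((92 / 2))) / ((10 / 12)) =63 / 115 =0.55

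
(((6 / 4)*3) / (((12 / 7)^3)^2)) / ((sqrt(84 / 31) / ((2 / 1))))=16807*sqrt(651) / 1990656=0.22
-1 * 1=-1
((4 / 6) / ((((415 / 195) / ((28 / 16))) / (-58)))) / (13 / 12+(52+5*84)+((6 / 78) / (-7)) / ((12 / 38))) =-2881788 / 42875227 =-0.07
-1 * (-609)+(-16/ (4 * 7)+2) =4273/ 7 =610.43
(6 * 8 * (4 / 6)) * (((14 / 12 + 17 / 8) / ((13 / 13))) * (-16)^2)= 80896 / 3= 26965.33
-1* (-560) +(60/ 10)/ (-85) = 47594/ 85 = 559.93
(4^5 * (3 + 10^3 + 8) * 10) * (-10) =-103526400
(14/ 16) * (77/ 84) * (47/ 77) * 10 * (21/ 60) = 329/ 192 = 1.71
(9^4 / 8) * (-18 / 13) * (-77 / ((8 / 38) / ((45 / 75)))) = 259166061 / 1040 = 249198.14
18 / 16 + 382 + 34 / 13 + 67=47085 / 104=452.74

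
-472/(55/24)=-205.96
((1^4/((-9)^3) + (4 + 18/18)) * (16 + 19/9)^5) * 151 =63313064896208492/43046721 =1470798783.87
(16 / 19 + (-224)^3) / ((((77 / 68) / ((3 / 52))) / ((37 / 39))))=-134322346160 / 247247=-543271.89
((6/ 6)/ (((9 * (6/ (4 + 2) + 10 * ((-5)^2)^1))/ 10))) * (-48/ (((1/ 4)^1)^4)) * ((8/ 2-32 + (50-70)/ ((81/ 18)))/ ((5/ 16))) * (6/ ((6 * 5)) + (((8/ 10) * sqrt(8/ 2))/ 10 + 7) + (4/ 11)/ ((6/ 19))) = 268753174528/ 5591025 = 48068.68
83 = 83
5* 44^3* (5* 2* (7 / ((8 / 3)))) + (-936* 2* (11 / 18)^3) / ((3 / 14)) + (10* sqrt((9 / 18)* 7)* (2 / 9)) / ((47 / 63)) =70* sqrt(14) / 47 + 2716352716 / 243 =11178411.81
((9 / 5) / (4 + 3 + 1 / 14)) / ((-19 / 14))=-196 / 1045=-0.19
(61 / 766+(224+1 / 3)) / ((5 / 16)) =4125608 / 5745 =718.12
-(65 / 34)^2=-4225 / 1156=-3.65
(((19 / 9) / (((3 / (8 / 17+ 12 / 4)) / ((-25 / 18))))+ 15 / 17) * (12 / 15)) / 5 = -8294 / 20655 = -0.40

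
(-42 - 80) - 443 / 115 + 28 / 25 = -124.73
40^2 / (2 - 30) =-400 / 7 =-57.14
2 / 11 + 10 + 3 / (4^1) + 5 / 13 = 6473 / 572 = 11.32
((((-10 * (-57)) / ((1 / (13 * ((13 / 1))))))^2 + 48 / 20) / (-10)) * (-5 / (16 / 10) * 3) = 8699502096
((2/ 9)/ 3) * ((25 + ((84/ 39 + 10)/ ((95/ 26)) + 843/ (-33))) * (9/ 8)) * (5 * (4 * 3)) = 2906/ 209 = 13.90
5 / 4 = 1.25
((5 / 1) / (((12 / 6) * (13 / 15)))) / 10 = 0.29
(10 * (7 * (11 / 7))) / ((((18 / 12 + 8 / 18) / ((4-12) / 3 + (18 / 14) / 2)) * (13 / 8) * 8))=-5610 / 637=-8.81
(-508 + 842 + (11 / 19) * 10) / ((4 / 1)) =1614 / 19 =84.95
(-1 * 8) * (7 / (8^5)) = -7 / 4096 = -0.00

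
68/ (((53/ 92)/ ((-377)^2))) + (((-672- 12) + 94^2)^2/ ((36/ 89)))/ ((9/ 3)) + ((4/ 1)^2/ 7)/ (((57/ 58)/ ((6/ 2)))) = 13615806508288/ 190323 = 71540520.63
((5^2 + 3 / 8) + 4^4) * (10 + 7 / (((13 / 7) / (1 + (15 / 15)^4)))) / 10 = 493.49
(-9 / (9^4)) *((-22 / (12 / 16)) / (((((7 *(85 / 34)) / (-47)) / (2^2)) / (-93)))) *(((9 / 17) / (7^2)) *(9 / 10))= 512864 / 1311975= 0.39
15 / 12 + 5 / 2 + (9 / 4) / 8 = 129 / 32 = 4.03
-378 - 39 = -417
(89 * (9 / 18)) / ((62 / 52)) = 1157 / 31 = 37.32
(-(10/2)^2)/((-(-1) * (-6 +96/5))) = -1.89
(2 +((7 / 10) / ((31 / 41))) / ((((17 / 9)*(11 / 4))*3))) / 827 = 59692 / 23970595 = 0.00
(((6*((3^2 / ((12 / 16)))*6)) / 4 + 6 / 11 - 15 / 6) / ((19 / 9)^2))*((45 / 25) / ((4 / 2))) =1700757 / 79420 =21.41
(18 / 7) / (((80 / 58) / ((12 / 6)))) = 3.73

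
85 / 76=1.12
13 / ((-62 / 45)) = -585 / 62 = -9.44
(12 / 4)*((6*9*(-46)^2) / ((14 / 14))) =342792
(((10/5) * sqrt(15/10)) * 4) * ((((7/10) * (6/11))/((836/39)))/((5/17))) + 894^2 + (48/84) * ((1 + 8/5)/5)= 799236.89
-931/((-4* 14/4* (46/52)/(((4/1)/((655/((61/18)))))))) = 210938/135585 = 1.56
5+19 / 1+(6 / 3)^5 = 56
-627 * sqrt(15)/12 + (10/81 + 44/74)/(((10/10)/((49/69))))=-201.85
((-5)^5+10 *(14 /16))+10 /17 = -211865 /68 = -3115.66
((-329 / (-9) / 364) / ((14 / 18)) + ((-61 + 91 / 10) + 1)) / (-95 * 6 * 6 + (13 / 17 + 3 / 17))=1570851 / 105785680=0.01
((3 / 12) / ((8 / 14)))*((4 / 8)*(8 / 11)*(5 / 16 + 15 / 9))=0.31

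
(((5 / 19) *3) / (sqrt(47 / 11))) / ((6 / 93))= 465 *sqrt(517) / 1786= 5.92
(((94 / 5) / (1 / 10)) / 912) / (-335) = -0.00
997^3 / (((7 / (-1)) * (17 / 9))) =-8919242757 / 119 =-74951619.81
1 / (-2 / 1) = -1 / 2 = -0.50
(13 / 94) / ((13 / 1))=1 / 94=0.01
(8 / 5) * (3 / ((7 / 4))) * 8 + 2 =838 / 35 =23.94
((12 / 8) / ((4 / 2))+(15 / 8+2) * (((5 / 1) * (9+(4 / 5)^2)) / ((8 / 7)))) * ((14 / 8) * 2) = 367759 / 640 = 574.62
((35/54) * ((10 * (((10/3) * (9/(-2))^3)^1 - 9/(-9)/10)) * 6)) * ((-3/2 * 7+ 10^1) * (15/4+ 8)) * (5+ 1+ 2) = 9990085/18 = 555004.72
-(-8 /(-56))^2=-1 /49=-0.02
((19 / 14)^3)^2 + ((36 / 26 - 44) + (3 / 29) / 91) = -103230001295 / 2838635072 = -36.37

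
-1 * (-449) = 449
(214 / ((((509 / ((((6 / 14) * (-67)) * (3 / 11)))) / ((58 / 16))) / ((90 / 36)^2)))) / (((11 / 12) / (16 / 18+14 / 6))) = -452184675 / 1724492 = -262.21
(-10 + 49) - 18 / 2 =30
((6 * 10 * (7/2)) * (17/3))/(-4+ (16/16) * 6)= 595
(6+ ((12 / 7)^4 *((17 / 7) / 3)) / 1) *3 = 655038 / 16807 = 38.97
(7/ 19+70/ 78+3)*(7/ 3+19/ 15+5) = 135923/ 3705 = 36.69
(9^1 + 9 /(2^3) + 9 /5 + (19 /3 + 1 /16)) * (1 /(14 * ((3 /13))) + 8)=1534553 /10080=152.24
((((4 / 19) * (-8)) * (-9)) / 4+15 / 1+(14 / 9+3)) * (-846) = -375248 / 19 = -19749.89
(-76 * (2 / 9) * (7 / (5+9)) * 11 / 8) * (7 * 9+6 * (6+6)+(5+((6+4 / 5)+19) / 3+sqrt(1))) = -78166 / 45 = -1737.02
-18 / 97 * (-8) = 144 / 97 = 1.48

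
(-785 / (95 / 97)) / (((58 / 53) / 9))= -7264233 / 1102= -6591.86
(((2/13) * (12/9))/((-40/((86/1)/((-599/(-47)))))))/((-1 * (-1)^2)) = 4042/116805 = 0.03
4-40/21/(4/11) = -26/21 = -1.24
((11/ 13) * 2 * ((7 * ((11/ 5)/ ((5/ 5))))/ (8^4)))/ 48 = 847/ 6389760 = 0.00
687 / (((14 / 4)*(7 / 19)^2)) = 1446.10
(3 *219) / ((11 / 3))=1971 / 11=179.18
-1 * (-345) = 345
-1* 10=-10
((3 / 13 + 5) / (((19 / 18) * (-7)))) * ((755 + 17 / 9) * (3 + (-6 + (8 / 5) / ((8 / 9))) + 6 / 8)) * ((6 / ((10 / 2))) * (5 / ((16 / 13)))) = 781677 / 665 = 1175.45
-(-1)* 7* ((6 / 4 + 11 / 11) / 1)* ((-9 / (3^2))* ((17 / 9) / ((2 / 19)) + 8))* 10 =-81725 / 18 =-4540.28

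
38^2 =1444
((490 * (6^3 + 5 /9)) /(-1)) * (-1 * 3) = 955010 /3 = 318336.67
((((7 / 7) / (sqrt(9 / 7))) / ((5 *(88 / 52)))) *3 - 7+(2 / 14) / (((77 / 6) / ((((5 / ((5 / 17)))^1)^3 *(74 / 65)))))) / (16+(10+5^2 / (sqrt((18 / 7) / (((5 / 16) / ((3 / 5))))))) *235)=-43493156928 / 463386150535 - 1898208 *sqrt(7) / 9456860215+458250 *sqrt(6) / 1891372043+136496953500 *sqrt(42) / 8433627939737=0.01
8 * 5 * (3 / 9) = 40 / 3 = 13.33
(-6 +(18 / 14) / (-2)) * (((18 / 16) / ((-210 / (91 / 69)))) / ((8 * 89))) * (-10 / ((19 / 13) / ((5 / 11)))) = -78585 / 383329408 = -0.00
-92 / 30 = -46 / 15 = -3.07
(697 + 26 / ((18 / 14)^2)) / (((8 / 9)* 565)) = 1.42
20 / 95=4 / 19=0.21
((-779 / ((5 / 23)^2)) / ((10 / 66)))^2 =184932882594009 / 15625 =11835704486.02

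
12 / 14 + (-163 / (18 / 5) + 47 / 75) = -137951 / 3150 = -43.79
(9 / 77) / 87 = 3 / 2233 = 0.00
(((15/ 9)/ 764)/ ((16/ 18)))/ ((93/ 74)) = 0.00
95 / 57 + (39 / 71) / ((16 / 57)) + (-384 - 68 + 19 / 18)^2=18711869099 / 92016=203354.52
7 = 7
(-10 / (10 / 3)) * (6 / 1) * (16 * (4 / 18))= -64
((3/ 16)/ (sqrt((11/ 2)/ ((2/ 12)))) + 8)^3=(sqrt(33) + 1408)^3/ 5451776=518.29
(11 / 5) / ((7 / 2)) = 22 / 35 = 0.63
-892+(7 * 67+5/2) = -841/2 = -420.50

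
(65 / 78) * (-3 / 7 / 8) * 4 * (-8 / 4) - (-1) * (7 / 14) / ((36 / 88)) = 199 / 126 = 1.58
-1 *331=-331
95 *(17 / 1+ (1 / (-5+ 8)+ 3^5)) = 74195 / 3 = 24731.67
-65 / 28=-2.32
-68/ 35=-1.94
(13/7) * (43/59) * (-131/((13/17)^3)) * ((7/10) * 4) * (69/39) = -1273046734/648115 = -1964.23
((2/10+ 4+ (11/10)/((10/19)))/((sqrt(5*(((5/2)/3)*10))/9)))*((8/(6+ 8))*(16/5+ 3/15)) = 96237*sqrt(15)/21875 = 17.04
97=97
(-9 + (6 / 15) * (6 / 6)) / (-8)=43 / 40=1.08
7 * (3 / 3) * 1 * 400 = 2800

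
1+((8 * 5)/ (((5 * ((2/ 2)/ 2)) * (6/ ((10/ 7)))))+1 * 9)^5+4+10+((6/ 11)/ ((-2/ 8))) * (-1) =344894.73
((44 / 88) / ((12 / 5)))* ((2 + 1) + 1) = 0.83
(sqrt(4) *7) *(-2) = -28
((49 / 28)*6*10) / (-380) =-0.28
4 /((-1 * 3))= -4 /3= -1.33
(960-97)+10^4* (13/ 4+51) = 543363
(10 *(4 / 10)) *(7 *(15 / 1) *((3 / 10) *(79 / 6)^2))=43687 / 2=21843.50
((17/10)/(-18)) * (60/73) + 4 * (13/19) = 11065/4161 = 2.66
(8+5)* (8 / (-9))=-104 / 9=-11.56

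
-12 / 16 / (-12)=0.06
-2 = -2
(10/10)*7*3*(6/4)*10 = 315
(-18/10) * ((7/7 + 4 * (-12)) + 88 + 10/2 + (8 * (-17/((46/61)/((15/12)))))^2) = -91560.31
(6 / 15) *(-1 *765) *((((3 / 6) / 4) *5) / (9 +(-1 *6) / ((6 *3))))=-2295 / 104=-22.07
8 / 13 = 0.62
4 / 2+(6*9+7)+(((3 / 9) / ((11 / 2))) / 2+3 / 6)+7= 4655 / 66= 70.53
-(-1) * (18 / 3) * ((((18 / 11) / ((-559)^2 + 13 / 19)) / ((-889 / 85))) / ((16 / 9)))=-392445 / 232237637632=-0.00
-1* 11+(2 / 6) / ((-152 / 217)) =-5233 / 456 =-11.48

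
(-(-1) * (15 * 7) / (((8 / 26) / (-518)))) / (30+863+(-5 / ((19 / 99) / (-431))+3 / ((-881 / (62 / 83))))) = -491179256295 / 33682201684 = -14.58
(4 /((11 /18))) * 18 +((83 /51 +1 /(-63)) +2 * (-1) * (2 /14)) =1403636 /11781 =119.14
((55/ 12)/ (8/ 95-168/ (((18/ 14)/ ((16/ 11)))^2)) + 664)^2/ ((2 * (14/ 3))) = 94168274334355296477363/ 1993577507132796928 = 47235.82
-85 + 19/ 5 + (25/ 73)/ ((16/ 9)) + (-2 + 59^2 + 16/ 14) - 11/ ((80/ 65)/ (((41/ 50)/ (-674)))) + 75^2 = 2486433877653/ 275531200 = 9024.15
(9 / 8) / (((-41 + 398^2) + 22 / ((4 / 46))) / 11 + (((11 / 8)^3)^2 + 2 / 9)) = 29196288 / 374403246043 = 0.00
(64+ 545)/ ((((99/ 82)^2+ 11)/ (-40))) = -32759328/ 16753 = -1955.43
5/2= 2.50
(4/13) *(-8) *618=-19776/13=-1521.23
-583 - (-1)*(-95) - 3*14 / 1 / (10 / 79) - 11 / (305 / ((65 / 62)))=-19096033 / 18910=-1009.84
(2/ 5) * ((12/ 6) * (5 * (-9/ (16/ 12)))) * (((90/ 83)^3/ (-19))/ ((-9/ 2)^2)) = 972000/ 10863953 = 0.09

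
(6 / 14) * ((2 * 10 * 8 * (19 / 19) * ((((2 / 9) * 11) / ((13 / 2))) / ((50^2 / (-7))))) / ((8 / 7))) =-308 / 4875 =-0.06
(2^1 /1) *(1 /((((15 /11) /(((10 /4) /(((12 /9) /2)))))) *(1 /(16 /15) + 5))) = 88 /95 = 0.93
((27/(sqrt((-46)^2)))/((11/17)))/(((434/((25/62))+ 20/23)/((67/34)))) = 45225/27252896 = 0.00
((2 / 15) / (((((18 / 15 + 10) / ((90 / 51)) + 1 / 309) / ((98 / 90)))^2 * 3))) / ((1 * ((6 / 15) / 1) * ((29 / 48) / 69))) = 234344322800 / 628017367149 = 0.37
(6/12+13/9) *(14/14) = 35/18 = 1.94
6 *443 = 2658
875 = 875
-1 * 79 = -79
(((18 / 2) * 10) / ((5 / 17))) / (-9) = -34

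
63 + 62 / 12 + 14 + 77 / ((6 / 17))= 901 / 3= 300.33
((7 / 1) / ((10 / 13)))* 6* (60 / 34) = 1638 / 17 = 96.35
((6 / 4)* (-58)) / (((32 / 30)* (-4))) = 1305 / 64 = 20.39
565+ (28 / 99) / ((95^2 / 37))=565.00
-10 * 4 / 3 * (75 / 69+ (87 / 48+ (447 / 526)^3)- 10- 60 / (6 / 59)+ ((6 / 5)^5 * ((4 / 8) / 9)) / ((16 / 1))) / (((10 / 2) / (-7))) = -87348951176450131 / 7845061518750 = -11134.26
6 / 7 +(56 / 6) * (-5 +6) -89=-1655 / 21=-78.81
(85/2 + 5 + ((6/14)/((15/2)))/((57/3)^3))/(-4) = -22806179/1920520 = -11.88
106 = 106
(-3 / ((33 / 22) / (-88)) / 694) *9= 792 / 347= 2.28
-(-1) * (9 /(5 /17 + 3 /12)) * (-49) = -29988 /37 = -810.49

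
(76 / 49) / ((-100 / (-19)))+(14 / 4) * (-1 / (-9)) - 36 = -778727 / 22050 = -35.32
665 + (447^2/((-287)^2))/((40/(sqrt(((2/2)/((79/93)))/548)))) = 199809*sqrt(1006539)/71318374960 + 665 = 665.00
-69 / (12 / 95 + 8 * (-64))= 6555 / 48628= 0.13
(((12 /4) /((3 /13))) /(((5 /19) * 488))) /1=247 /2440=0.10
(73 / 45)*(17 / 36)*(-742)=-460411 / 810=-568.41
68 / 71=0.96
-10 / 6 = -5 / 3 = -1.67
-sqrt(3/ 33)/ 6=-sqrt(11)/ 66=-0.05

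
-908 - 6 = -914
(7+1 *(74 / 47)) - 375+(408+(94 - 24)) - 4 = 5056 / 47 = 107.57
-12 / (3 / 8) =-32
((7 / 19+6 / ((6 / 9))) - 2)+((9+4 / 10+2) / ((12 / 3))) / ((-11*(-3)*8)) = 246761 / 33440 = 7.38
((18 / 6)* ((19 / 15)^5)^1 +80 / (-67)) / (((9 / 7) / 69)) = 23449429913 / 50878125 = 460.89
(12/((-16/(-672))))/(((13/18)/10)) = 90720/13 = 6978.46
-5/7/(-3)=5/21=0.24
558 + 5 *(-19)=463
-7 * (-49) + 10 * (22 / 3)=1249 / 3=416.33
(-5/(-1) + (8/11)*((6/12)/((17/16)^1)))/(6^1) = 333/374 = 0.89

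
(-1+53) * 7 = 364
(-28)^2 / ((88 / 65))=6370 / 11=579.09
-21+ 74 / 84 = -845 / 42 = -20.12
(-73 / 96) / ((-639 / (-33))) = -803 / 20448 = -0.04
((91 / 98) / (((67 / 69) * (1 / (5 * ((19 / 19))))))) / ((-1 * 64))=-4485 / 60032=-0.07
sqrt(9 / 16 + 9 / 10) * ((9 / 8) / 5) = 27 * sqrt(65) / 800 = 0.27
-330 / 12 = -55 / 2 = -27.50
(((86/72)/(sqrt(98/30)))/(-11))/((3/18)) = -43 * sqrt(15)/462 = -0.36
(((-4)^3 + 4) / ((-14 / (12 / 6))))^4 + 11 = 12986411 / 2401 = 5408.75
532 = 532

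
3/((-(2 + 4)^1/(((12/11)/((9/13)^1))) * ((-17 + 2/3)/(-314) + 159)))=-8164/1648097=-0.00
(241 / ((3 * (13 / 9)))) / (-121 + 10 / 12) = -4338 / 9373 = -0.46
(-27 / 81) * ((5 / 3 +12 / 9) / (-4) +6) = -7 / 4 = -1.75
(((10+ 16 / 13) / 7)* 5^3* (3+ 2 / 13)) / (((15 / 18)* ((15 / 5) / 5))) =1496500 / 1183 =1265.00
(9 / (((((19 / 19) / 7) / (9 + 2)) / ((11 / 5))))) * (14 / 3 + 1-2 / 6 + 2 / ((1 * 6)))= 43197 / 5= 8639.40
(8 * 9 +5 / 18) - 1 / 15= 6499 / 90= 72.21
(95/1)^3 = 857375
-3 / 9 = -1 / 3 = -0.33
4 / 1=4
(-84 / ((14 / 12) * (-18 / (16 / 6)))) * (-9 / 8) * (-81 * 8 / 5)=7776 / 5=1555.20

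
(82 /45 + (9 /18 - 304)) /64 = -27151 /5760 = -4.71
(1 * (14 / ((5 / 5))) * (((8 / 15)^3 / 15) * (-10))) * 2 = -28672 / 10125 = -2.83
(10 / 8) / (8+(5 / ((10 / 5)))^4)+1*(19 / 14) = 14587 / 10542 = 1.38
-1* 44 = -44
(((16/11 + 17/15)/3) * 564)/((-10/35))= -280966/165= -1702.82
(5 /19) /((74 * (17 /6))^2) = 45 /7517179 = 0.00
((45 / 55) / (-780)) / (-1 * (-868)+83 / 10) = -1 / 835406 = -0.00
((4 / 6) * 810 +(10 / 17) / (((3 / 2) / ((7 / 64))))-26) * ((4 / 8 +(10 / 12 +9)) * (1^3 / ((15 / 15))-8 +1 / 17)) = -767190511 / 20808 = -36869.98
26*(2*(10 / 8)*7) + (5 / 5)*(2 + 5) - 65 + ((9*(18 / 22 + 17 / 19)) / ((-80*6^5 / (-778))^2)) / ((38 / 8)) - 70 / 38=2108485145448059 / 5335804108800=395.16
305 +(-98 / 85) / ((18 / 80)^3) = 2525465 / 12393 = 203.78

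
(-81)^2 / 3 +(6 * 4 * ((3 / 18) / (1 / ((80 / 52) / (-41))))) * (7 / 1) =1165111 / 533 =2185.95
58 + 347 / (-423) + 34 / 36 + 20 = 22031 / 282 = 78.12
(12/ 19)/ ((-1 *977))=-12/ 18563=-0.00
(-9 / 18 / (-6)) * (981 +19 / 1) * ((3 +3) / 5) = 100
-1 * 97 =-97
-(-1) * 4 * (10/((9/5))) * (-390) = -26000/3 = -8666.67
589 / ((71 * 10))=589 / 710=0.83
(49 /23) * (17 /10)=833 /230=3.62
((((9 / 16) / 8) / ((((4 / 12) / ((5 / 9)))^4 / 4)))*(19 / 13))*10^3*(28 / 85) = 1044.81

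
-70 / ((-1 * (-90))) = -7 / 9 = -0.78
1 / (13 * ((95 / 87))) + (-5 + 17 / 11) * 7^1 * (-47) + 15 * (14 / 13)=15660377 / 13585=1152.77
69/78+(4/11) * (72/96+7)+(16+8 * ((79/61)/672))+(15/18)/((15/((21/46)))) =19.74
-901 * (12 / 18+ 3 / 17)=-2279 / 3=-759.67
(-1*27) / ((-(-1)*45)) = -3 / 5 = -0.60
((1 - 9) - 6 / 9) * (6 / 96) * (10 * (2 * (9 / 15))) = -13 / 2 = -6.50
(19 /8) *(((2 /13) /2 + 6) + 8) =33.43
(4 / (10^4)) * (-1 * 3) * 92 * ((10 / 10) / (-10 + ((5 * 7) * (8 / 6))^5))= -0.00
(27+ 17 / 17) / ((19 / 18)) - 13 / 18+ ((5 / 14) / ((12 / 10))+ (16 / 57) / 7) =26.14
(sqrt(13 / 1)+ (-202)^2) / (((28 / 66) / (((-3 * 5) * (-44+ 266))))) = -2241975780 / 7 - 54945 * sqrt(13) / 7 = -320310555.29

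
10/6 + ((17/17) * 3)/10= 59/30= 1.97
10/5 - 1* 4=-2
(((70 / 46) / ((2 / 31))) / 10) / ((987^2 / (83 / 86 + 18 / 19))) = 96875 / 20920696776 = 0.00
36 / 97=0.37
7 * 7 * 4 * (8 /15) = 1568 /15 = 104.53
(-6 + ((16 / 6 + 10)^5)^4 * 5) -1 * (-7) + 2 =197079720041098553292790673724083 / 3486784401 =56521911703108641185179.68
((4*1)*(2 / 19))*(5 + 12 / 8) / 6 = 26 / 57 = 0.46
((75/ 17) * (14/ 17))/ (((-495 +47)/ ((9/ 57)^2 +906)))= -24530625/ 3338528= -7.35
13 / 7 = 1.86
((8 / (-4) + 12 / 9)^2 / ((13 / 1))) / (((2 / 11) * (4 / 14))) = 77 / 117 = 0.66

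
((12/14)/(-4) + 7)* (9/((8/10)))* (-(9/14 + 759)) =-45464625/784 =-57990.59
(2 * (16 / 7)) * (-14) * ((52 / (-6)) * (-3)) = -1664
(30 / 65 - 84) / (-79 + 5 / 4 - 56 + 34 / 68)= 4344 / 6929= 0.63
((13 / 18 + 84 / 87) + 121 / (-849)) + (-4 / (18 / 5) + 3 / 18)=44375 / 73863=0.60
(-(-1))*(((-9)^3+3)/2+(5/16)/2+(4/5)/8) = -58039/160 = -362.74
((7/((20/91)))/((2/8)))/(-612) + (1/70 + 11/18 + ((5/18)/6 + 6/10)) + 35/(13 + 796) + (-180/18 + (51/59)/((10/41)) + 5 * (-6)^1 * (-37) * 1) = 847044634649/766798515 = 1104.65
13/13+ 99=100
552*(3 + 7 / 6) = 2300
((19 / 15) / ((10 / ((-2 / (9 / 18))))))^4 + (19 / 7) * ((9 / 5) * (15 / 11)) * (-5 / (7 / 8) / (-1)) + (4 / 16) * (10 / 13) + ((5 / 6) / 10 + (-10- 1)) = 24309641801183 / 886823437500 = 27.41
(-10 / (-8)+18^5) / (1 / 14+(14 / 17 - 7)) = -899434963 / 2906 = -309509.62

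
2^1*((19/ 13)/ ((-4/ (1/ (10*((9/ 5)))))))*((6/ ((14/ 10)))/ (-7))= 95/ 3822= 0.02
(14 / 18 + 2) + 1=34 / 9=3.78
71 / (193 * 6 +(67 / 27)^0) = 0.06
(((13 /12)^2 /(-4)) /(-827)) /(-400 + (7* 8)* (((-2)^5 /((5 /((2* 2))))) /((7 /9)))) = -845 /5342764032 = -0.00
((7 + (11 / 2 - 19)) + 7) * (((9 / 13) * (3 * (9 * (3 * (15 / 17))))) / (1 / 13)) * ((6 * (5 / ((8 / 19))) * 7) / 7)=3116475 / 136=22915.26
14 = 14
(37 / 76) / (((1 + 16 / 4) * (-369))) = -37 / 140220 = -0.00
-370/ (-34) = 10.88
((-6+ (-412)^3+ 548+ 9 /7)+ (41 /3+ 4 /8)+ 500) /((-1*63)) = 2937205763 /2646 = 1110055.09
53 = 53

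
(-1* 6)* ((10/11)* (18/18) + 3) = -23.45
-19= -19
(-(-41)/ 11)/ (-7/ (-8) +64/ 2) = 0.11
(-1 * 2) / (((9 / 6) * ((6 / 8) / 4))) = -64 / 9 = -7.11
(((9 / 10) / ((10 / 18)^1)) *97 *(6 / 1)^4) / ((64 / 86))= 27365931 / 100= 273659.31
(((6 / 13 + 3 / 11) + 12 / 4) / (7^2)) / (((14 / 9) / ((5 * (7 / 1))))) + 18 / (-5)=-66051 / 35035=-1.89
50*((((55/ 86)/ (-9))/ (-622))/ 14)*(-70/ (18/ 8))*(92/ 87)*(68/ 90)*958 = -8240716000/ 848155779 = -9.72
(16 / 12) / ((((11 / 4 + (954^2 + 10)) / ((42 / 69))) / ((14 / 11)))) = 3136 / 2763150885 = 0.00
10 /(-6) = -5 /3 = -1.67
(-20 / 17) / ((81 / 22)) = -440 / 1377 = -0.32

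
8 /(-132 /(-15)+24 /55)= 110 /127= 0.87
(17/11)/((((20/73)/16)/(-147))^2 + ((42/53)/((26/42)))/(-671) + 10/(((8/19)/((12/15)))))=1316431757663568/16182741856255879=0.08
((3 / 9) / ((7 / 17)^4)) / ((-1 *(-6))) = 83521 / 43218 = 1.93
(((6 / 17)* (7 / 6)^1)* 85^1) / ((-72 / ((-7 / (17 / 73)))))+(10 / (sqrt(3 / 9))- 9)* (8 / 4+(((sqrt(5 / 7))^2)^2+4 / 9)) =-718507 / 59976+13030* sqrt(3) / 441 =39.20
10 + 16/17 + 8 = 322/17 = 18.94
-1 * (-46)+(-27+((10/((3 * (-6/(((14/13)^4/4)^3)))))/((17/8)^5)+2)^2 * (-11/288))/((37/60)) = 38736713103416093938405058046182271450097733/19677397665447278401851273610394378511694398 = 1.97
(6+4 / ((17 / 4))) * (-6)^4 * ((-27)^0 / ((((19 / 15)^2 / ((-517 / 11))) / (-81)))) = 130994301600 / 6137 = 21345005.96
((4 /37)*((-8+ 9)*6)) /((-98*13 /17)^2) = 1734 /15013453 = 0.00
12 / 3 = 4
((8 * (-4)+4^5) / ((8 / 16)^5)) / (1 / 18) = 571392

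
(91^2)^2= 68574961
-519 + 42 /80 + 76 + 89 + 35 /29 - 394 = -865671 /1160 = -746.27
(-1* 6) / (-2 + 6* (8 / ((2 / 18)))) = -3 / 215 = -0.01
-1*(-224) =224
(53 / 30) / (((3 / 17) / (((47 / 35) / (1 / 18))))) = 42347 / 175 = 241.98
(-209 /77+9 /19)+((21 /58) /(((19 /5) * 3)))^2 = -19038393 /8500828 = -2.24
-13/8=-1.62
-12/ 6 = -2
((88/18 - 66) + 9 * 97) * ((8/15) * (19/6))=555332/405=1371.19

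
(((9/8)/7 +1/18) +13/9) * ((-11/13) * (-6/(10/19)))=58311/3640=16.02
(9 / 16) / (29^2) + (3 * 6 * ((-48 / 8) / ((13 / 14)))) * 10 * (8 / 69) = -542543229 / 4023344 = -134.85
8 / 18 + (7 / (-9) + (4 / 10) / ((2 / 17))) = 46 / 15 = 3.07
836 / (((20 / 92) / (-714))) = -13728792 / 5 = -2745758.40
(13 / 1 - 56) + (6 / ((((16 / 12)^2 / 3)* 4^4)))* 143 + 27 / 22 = -813643 / 22528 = -36.12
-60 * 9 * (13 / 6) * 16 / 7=-18720 / 7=-2674.29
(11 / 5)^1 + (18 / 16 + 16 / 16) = 173 / 40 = 4.32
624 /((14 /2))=89.14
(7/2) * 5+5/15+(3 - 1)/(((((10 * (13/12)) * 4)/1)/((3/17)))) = 118289/6630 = 17.84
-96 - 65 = -161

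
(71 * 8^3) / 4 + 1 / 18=163585 / 18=9088.06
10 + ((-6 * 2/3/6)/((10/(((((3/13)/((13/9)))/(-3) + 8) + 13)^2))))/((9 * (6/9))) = 146370/28561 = 5.12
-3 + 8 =5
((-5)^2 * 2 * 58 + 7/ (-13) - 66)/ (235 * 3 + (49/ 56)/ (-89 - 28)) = 2652120/ 659873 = 4.02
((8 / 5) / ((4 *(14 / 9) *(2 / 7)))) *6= 27 / 5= 5.40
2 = 2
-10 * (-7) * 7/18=245/9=27.22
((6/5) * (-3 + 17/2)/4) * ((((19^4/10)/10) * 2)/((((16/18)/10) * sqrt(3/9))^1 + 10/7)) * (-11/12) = -2438436231/882496 + 632187171 * sqrt(3)/11031200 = -2663.85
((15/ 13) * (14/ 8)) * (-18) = -945/ 26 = -36.35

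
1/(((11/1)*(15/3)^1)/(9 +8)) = 17/55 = 0.31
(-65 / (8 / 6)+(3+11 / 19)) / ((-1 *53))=3433 / 4028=0.85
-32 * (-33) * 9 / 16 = 594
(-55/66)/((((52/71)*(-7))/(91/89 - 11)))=-13135/8099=-1.62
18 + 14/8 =79/4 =19.75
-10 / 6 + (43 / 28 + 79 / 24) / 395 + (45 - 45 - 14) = -1038829 / 66360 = -15.65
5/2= 2.50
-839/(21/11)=-9229/21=-439.48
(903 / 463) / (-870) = -301 / 134270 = -0.00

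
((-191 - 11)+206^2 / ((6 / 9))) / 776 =81.77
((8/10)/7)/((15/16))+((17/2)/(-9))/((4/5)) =-1.06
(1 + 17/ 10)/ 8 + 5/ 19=913/ 1520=0.60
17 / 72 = 0.24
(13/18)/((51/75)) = 325/306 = 1.06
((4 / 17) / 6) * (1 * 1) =2 / 51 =0.04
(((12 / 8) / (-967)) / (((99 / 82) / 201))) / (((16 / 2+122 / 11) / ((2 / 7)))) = -2747 / 710745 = -0.00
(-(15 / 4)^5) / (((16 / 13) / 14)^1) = -8435.44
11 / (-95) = -11 / 95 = -0.12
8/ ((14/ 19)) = 76/ 7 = 10.86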